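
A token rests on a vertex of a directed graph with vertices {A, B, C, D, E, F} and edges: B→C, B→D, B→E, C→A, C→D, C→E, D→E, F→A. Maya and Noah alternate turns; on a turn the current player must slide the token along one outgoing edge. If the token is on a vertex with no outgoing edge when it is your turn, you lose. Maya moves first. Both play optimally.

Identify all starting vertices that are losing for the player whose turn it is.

A, E

Compute win/loss labels from the base case upward. A position with no move is L. Any other position is W if it can reach an L in one move, else L.
Every edge goes from a vertex to one that appears earlier in the order A, E, D, C, B, F, so processing vertices in that order labels each vertex after all of its successors.
A: no outgoing edge → L
E: no outgoing edge → L
D: reaches L-position E → W
C: reaches L-position E → W
B: reaches L-position E → W
F: reaches L-position A → W
Reading off the rows marked L gives the requested list; there are 2 such vertices.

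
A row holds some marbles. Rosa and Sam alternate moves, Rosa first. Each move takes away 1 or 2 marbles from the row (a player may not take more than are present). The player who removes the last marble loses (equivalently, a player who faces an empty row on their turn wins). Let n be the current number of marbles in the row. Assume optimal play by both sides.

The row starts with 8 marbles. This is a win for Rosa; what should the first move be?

Positions with no move are W. A position that does have a move is losing for the player to move precisely when every available move leads to a winning position for the opponent. Fill in the labels:
n=0: no move; the opponent has just taken the last marble and therefore loses → W
n=1: →0(W) only, which is W, so L
n=2: →1(L), so W
n=3: →1(L), so W
n=4: →3(W), 2(W) — all W, so L
n=5: →4(L), so W
n=6: →4(L), so W
n=7: →6(W), 5(W) — all W, so L
n=8: →7(L), so W
From 8, the L positions reachable in one move are: 7.

Remove 1, leaving 7.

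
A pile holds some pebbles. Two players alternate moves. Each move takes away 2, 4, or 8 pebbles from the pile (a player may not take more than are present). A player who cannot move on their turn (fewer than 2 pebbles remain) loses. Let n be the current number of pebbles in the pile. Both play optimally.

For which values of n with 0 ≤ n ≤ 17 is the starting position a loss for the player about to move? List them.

Build the W/L table. Terminal = L. A non-terminal position is W if it has a move to some L; otherwise it is L.
n=0: no move → L
n=1: no move → L
n=2: reaches L-position 0 → W
n=3: reaches L-position 1 → W
n=4: reaches L-position 0 → W
n=5: reaches L-position 1 → W
n=6: only reaches 4(W), 2(W), all W → L
n=7: only reaches 5(W), 3(W), all W → L
n=8: reaches L-position 6 → W
n=9: reaches L-position 7 → W
n=10: reaches L-position 6 → W
n=11: reaches L-position 7 → W
n=12: only reaches 10(W), 8(W), 4(W), all W → L
n=13: only reaches 11(W), 9(W), 5(W), all W → L
n=14: reaches L-position 12 → W
n=15: reaches L-position 13 → W
n=16: reaches L-position 12 → W
n=17: reaches L-position 13 → W
The losing starting values of n are exactly the entries labelled L in this table (6 of them).

0, 1, 6, 7, 12, 13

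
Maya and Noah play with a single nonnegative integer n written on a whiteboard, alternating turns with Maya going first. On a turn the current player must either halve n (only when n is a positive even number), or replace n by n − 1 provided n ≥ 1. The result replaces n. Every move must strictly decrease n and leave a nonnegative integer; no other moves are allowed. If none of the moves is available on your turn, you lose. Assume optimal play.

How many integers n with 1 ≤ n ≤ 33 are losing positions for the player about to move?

16

Label each position W (a win for the player to move) or L (a loss). A position with no legal move is L; any other position is W exactly when some move reaches an L, and L when every move reaches a W.
n=0: no move → L
n=1: →0(L), so W
n=2: →1(W) only, which is W, so L
n=3: →2(L), so W
n=4: →2(L), so W
n=5: →4(W) only, which is W, so L
n=6: →5(L), so W
n=7: →6(W) only, which is W, so L
n=8: →7(L), so W
n=9: →8(W) only, which is W, so L
n=10: →5(L), so W
n=11: →10(W) only, which is W, so L
n=12: →11(L), so W
n=13: →12(W) only, which is W, so L
n=14: →7(L), so W
n=15: →14(W) only, which is W, so L
n=16: →15(L), so W
n=17: →16(W) only, which is W, so L
n=18: →9(L), so W
n=19: →18(W) only, which is W, so L
n=20: →19(L), so W
n=21: →20(W) only, which is W, so L
n=22: →11(L), so W
n=23: →22(W) only, which is W, so L
n=24: →23(L), so W
n=25: →24(W) only, which is W, so L
n=26: →13(L), so W
n=27: →26(W) only, which is W, so L
n=28: →27(L), so W
n=29: →28(W) only, which is W, so L
n=30: →15(L), so W
n=31: →30(W) only, which is W, so L
n=32: →31(L), so W
n=33: →32(W) only, which is W, so L
L entries with 1 ≤ n ≤ 33 (n=0 is outside the asked range and is not counted): n = 2, 5, 7, 9, 11, 13, 15, 17, 19, 21, 23, 25, 27, 29, 31, 33; that makes 16.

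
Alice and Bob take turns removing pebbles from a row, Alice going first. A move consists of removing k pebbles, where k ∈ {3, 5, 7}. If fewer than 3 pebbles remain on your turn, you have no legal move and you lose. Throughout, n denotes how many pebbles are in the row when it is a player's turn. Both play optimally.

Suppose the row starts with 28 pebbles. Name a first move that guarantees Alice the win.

Remove 7, leaving 21.

Label each position W (a win for the player to move) or L (a loss). A position with no legal move is L; any other position is W exactly when some move reaches an L, and L when every move reaches a W.
n=0: no move → L
n=1: no move → L
n=2: no move → L
n=3: W (go to 0, an L position)
n=4: W (go to 1, an L position)
n=5: W (go to 2, an L position)
n=6: W (go to 1, an L position)
n=7: W (go to 2, an L position)
n=8: W (go to 1, an L position)
n=9: W (go to 2, an L position)
n=10: L (options 7(W), 5(W), 3(W) are all W)
n=11: L (options 8(W), 6(W), 4(W) are all W)
n=12: L (options 9(W), 7(W), 5(W) are all W)
n=13: W (go to 10, an L position)
n=14: W (go to 11, an L position)
n=15: W (go to 12, an L position)
n=16: W (go to 11, an L position)
n=17: W (go to 12, an L position)
n=18: W (go to 11, an L position)
n=19: W (go to 12, an L position)
n=20: L (options 17(W), 15(W), 13(W) are all W)
n=21: L (options 18(W), 16(W), 14(W) are all W)
n=22: L (options 19(W), 17(W), 15(W) are all W)
n=23: W (go to 20, an L position)
n=24: W (go to 21, an L position)
n=25: W (go to 22, an L position)
n=26: W (go to 21, an L position)
n=27: W (go to 22, an L position)
n=28: W (go to 21, an L position)
From 28, the L positions reachable in one move are: 21.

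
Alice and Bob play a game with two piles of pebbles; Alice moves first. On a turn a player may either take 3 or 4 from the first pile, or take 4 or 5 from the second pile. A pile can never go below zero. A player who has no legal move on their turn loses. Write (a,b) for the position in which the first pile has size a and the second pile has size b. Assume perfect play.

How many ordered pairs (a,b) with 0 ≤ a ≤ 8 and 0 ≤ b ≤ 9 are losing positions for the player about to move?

Classify positions by backward induction: terminal positions (no move available) are L. From any other position, the mover wins iff some move reaches an L.
Every move lowers a or b (never raises either), so fill the grid row by row in increasing a, and left to right within a row: each cell's successors are then already labelled.
      b=0  b=1  b=2  b=3  b=4  b=5  b=6  b=7  b=8  b=9
a=0:    L    L    L    L    W    W    W    W    W    L
a=1:    L    L    L    L    W    W    W    W    W    L
a=2:    L    L    L    L    W    W    W    W    W    L
a=3:    W    W    W    W    L    L    L    L    W    W
a=4:    W    W    W    W    L    L    L    L    W    W
a=5:    W    W    W    W    L    L    L    L    W    W
a=6:    W    W    W    W    W    W    W    W    L    W
a=7:    L    L    L    L    W    W    W    W    W    L
a=8:    L    L    L    L    W    W    W    W    W    L
Cells with no legal move (terminal, hence L): (0,0), (0,1), (0,2), (0,3), (1,0), (1,1), (1,2), (1,3), (2,0), (2,1), (2,2), (2,3).
The remaining L cells, each justified by listing all of its moves:
(0,9): moves to (0,5)(W), (0,4)(W); every one is W ⇒ L
(1,9): moves to (1,5)(W), (1,4)(W); every one is W ⇒ L
(2,9): moves to (2,5)(W), (2,4)(W); every one is W ⇒ L
(3,4): moves to (0,4)(W), (3,0)(W); every one is W ⇒ L
(3,5): moves to (0,5)(W), (3,1)(W), (3,0)(W); every one is W ⇒ L
(3,6): moves to (0,6)(W), (3,2)(W), (3,1)(W); every one is W ⇒ L
(3,7): moves to (0,7)(W), (3,3)(W), (3,2)(W); every one is W ⇒ L
(4,4): moves to (1,4)(W), (0,4)(W), (4,0)(W); every one is W ⇒ L
(4,5): moves to (1,5)(W), (0,5)(W), (4,1)(W), (4,0)(W); every one is W ⇒ L
(4,6): moves to (1,6)(W), (0,6)(W), (4,2)(W), (4,1)(W); every one is W ⇒ L
(4,7): moves to (1,7)(W), (0,7)(W), (4,3)(W), (4,2)(W); every one is W ⇒ L
(5,4): moves to (2,4)(W), (1,4)(W), (5,0)(W); every one is W ⇒ L
(5,5): moves to (2,5)(W), (1,5)(W), (5,1)(W), (5,0)(W); every one is W ⇒ L
(5,6): moves to (2,6)(W), (1,6)(W), (5,2)(W), (5,1)(W); every one is W ⇒ L
(5,7): moves to (2,7)(W), (1,7)(W), (5,3)(W), (5,2)(W); every one is W ⇒ L
(6,8): moves to (3,8)(W), (2,8)(W), (6,4)(W), (6,3)(W); every one is W ⇒ L
(7,0): moves to (4,0)(W), (3,0)(W); every one is W ⇒ L
(7,1): moves to (4,1)(W), (3,1)(W); every one is W ⇒ L
(7,2): moves to (4,2)(W), (3,2)(W); every one is W ⇒ L
(7,3): moves to (4,3)(W), (3,3)(W); every one is W ⇒ L
(7,9): moves to (4,9)(W), (3,9)(W), (7,5)(W), (7,4)(W); every one is W ⇒ L
(8,0): moves to (5,0)(W), (4,0)(W); every one is W ⇒ L
(8,1): moves to (5,1)(W), (4,1)(W); every one is W ⇒ L
(8,2): moves to (5,2)(W), (4,2)(W); every one is W ⇒ L
(8,3): moves to (5,3)(W), (4,3)(W); every one is W ⇒ L
(8,9): moves to (5,9)(W), (4,9)(W), (8,5)(W), (8,4)(W); every one is W ⇒ L
Every other cell has at least one move into one of the L cells above, so it is W.
L cells per row: a=0: 5, a=1: 5, a=2: 5, a=3: 4, a=4: 4, a=5: 4, a=6: 1, a=7: 5, a=8: 5; total 38.

38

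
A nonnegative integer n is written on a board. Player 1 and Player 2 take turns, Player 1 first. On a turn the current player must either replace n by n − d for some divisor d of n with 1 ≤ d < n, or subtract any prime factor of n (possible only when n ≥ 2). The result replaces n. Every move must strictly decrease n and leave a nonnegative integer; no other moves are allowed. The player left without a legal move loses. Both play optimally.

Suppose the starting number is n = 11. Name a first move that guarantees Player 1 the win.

Move to 0.

Classify positions by backward induction: terminal positions (no move available) are L. From any other position, the mover wins iff some move reaches an L.
n=0: no move → L
n=1: no move → L
n=2: →0(L), so W
n=3: →0(L), so W
n=4: →2(W), 3(W) — all W, so L
n=5: →0(L), so W
n=6: →4(L), so W
n=7: →0(L), so W
n=8: →4(L), so W
n=9: →6(W), 8(W) — all W, so L
n=10: →9(L), so W
n=11: →0(L), so W
From 11, the L positions reachable in one move are: 0.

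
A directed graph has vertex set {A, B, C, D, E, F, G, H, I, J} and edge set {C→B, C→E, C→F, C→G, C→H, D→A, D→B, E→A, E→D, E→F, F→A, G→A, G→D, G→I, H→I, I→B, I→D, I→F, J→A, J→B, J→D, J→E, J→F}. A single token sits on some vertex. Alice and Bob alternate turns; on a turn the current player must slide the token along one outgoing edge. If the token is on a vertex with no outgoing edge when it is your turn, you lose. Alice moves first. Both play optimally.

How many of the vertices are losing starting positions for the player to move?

Build the W/L table. Terminal = L. A non-terminal position is W if it has a move to some L; otherwise it is L.
Every edge goes from a vertex to one that appears earlier in the order A, B, D, F, I, G, H, E, C, J, so processing vertices in that order labels each vertex after all of its successors.
A: no outgoing edge → L
B: no outgoing edge → L
D: W (go to B, an L position)
F: W (go to A, an L position)
I: W (go to B, an L position)
G: W (go to A, an L position)
H: L (sole option I(W) is W)
E: W (go to A, an L position)
C: W (go to H, an L position)
J: W (go to B, an L position)
The L vertices are A, B, H; that is 3 in all.

3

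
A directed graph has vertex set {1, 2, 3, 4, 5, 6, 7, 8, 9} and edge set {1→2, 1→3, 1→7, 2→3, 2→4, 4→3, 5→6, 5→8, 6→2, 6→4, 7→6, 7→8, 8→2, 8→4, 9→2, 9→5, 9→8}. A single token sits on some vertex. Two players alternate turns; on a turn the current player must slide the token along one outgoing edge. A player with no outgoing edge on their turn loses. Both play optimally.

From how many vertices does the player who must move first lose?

3

Work bottom-up. With no move the player to move loses. Otherwise the position is W if at least one move leads to an L position for the opponent, and L if every move leads to a W.
Every edge goes from a vertex to one that appears earlier in the order 3, 4, 2, 6, 8, 5, 9, 7, 1, so processing vertices in that order labels each vertex after all of its successors.
3: no outgoing edge → L
4: can move to 3, which is L ⇒ W
2: can move to 3, which is L ⇒ W
6: moves to 2(W), 4(W); every one is W ⇒ L
8: moves to 2(W), 4(W); every one is W ⇒ L
5: can move to 8, which is L ⇒ W
9: can move to 8, which is L ⇒ W
7: can move to 8, which is L ⇒ W
1: can move to 3, which is L ⇒ W
The L vertices are 3, 6, 8; that is 3 in all.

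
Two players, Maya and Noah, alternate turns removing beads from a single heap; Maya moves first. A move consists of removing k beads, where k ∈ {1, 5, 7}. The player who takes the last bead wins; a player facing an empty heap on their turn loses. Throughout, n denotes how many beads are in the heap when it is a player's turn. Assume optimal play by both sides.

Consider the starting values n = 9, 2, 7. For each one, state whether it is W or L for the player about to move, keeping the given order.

9: W, 2: L, 7: W

Label each position W (a win for the player to move) or L (a loss). A position with no legal move is L; any other position is W exactly when some move reaches an L, and L when every move reaches a W.
n=0: no move → L
n=1: can move to 0, which is L ⇒ W
n=2: the only move is to 1(W), a W ⇒ L
n=3: can move to 2, which is L ⇒ W
n=4: the only move is to 3(W), a W ⇒ L
n=5: can move to 4, which is L ⇒ W
n=6: moves to 5(W), 1(W); every one is W ⇒ L
n=7: can move to 6, which is L ⇒ W
n=8: moves to 7(W), 3(W), 1(W); every one is W ⇒ L
n=9: can move to 8, which is L ⇒ W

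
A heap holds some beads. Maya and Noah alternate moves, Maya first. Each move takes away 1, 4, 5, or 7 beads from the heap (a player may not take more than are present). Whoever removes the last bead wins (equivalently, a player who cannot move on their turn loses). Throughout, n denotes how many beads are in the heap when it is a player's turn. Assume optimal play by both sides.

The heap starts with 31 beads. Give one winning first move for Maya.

Build the W/L table. Terminal = L. A non-terminal position is W if it has a move to some L; otherwise it is L.
n=0: no move → L
n=1: W (go to 0, an L position)
n=2: L (sole option 1(W) is W)
n=3: W (go to 2, an L position)
n=4: W (go to 0, an L position)
n=5: W (go to 0, an L position)
n=6: W (go to 2, an L position)
n=7: W (go to 2, an L position)
n=8: L (options 7(W), 4(W), 3(W), 1(W) are all W)
n=9: W (go to 8, an L position)
n=10: L (options 9(W), 6(W), 5(W), 3(W) are all W)
n=11: W (go to 10, an L position)
n=12: W (go to 8, an L position)
n=13: W (go to 8, an L position)
n=14: W (go to 10, an L position)
n=15: W (go to 10, an L position)
n=16: L (options 15(W), 12(W), 11(W), 9(W) are all W)
n=17: W (go to 16, an L position)
n=18: L (options 17(W), 14(W), 13(W), 11(W) are all W)
n=19: W (go to 18, an L position)
n=20: W (go to 16, an L position)
n=21: W (go to 16, an L position)
n=22: W (go to 18, an L position)
n=23: W (go to 18, an L position)
n=24: L (options 23(W), 20(W), 19(W), 17(W) are all W)
n=25: W (go to 24, an L position)
n=26: L (options 25(W), 22(W), 21(W), 19(W) are all W)
n=27: W (go to 26, an L position)
n=28: W (go to 24, an L position)
n=29: W (go to 24, an L position)
n=30: W (go to 26, an L position)
n=31: W (go to 26, an L position)
From 31, the L positions reachable in one move are: 26, 24. Any move reaching one of these is winning.

Remove 5, leaving 26.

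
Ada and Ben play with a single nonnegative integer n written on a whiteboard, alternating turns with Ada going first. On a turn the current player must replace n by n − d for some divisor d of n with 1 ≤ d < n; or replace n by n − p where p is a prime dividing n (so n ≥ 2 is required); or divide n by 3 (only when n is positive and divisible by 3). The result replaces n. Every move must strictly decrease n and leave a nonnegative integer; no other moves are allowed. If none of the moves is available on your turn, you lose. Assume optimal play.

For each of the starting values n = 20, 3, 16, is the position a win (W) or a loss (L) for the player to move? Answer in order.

20: L, 3: W, 16: W

Work bottom-up. With no move the player to move loses. Otherwise the position is W if at least one move leads to an L position for the opponent, and L if every move leads to a W.
n=0: no move → L
n=1: no move → L
n=2: W (go to 0, an L position)
n=3: W (go to 0, an L position)
n=4: L (options 2(W), 3(W) are all W)
n=5: W (go to 0, an L position)
n=6: W (go to 4, an L position)
n=7: W (go to 0, an L position)
n=8: W (go to 4, an L position)
n=9: L (options 3(W), 6(W), 8(W) are all W)
n=10: W (go to 9, an L position)
n=11: W (go to 0, an L position)
n=12: W (go to 4, an L position)
n=13: W (go to 0, an L position)
n=14: L (options 7(W), 12(W), 13(W) are all W)
n=15: W (go to 14, an L position)
n=16: W (go to 14, an L position)
n=17: W (go to 0, an L position)
n=18: W (go to 9, an L position)
n=19: W (go to 0, an L position)
n=20: L (options 10(W), 15(W), 16(W), 18(W), 19(W) are all W)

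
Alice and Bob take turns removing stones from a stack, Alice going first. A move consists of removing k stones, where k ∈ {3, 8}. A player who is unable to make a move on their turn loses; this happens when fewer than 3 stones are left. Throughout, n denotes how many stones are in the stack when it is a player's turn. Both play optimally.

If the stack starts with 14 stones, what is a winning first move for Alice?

Use the standard recursion: the mover loses at a terminal position; elsewhere, the mover wins exactly when some move hands the opponent an L position.
n=0: no move → L
n=1: no move → L
n=2: no move → L
n=3: →0(L), so W
n=4: →1(L), so W
n=5: →2(L), so W
n=6: →3(W) only, which is W, so L
n=7: →4(W) only, which is W, so L
n=8: →0(L), so W
n=9: →6(L), so W
n=10: →7(L), so W
n=11: →8(W), 3(W) — all W, so L
n=12: →9(W), 4(W) — all W, so L
n=13: →10(W), 5(W) — all W, so L
n=14: →11(L), so W
From 14, the L positions reachable in one move are: 11, 6. Any move reaching one of these is winning.

Remove 3, leaving 11.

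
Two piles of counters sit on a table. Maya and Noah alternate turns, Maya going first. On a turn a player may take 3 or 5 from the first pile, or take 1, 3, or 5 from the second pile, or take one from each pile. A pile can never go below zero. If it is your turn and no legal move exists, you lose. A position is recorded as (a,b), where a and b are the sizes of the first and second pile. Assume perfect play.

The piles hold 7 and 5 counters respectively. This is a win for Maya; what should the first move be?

Classify positions by backward induction: terminal positions (no move available) are L. From any other position, the mover wins iff some move reaches an L.
No move ever increases a pile, so every position that can arise here has a ≤ 7 and b ≤ 5; it is enough to label the cells with 0 ≤ a ≤ 7 and 0 ≤ b ≤ 5.
Every move lowers a or b (never raises either), so fill the grid row by row in increasing a, and left to right within a row: each cell's successors are then already labelled.
      b=0  b=1  b=2  b=3  b=4  b=5
a=0:    L    W    L    W    L    W
a=1:    L    W    L    W    L    W
a=2:    L    W    L    W    L    W
a=3:    W    W    W    W    W    W
a=4:    W    L    W    L    W    L
a=5:    W    L    W    L    W    L
a=6:    W    L    W    L    W    L
a=7:    W    W    W    W    W    W
Cells with no legal move (terminal, hence L): (0,0), (1,0), (2,0).
The remaining L cells, each justified by listing all of its moves:
(0,2): the only move is to (0,1)(W), a W ⇒ L
(0,4): moves to (0,3)(W), (0,1)(W); every one is W ⇒ L
(1,2): moves to (1,1)(W), (0,1)(W); every one is W ⇒ L
(1,4): moves to (1,3)(W), (1,1)(W), (0,3)(W); every one is W ⇒ L
(2,2): moves to (2,1)(W), (1,1)(W); every one is W ⇒ L
(2,4): moves to (2,3)(W), (2,1)(W), (1,3)(W); every one is W ⇒ L
(4,1): moves to (1,1)(W), (4,0)(W), (3,0)(W); every one is W ⇒ L
(4,3): moves to (1,3)(W), (4,2)(W), (4,0)(W), (3,2)(W); every one is W ⇒ L
(4,5): moves to (1,5)(W), (4,4)(W), (4,2)(W), (4,0)(W), (3,4)(W); every one is W ⇒ L
(5,1): moves to (2,1)(W), (0,1)(W), (5,0)(W), (4,0)(W); every one is W ⇒ L
(5,3): moves to (2,3)(W), (0,3)(W), (5,2)(W), (5,0)(W), (4,2)(W); every one is W ⇒ L
(5,5): moves to (2,5)(W), (0,5)(W), (5,4)(W), (5,2)(W), (5,0)(W), (4,4)(W); every one is W ⇒ L
(6,1): moves to (3,1)(W), (1,1)(W), (6,0)(W), (5,0)(W); every one is W ⇒ L
(6,3): moves to (3,3)(W), (1,3)(W), (6,2)(W), (6,0)(W), (5,2)(W); every one is W ⇒ L
(6,5): moves to (3,5)(W), (1,5)(W), (6,4)(W), (6,2)(W), (6,0)(W), (5,4)(W); every one is W ⇒ L
Every other cell has at least one move into one of the L cells above, so it is W.
From (7,5), the L positions reachable in one move are: (4,5).

Move to (4,5).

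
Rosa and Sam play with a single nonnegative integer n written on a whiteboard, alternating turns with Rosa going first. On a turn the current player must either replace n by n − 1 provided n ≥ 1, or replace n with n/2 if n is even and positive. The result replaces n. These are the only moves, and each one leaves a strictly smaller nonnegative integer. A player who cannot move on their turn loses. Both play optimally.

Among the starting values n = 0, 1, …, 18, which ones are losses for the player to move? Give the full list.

Work bottom-up. With no move the player to move loses. Otherwise the position is W if at least one move leads to an L position for the opponent, and L if every move leads to a W.
n=0: no move → L
n=1: →0(L), so W
n=2: →1(W) only, which is W, so L
n=3: →2(L), so W
n=4: →2(L), so W
n=5: →4(W) only, which is W, so L
n=6: →5(L), so W
n=7: →6(W) only, which is W, so L
n=8: →7(L), so W
n=9: →8(W) only, which is W, so L
n=10: →5(L), so W
n=11: →10(W) only, which is W, so L
n=12: →11(L), so W
n=13: →12(W) only, which is W, so L
n=14: →7(L), so W
n=15: →14(W) only, which is W, so L
n=16: →15(L), so W
n=17: →16(W) only, which is W, so L
n=18: →9(L), so W
Reading off the rows marked L gives the requested list; there are 9 such values of n.

0, 2, 5, 7, 9, 11, 13, 15, 17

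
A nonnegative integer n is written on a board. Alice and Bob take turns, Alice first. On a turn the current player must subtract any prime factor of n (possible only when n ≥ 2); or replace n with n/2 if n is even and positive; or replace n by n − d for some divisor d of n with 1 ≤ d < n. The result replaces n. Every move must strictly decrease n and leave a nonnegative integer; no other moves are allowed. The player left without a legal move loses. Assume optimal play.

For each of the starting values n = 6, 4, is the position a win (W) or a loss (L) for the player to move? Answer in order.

Use the standard recursion: the mover loses at a terminal position; elsewhere, the mover wins exactly when some move hands the opponent an L position.
n=0: no move → L
n=1: no move → L
n=2: can move to 0, which is L ⇒ W
n=3: can move to 0, which is L ⇒ W
n=4: moves to 2(W), 3(W); every one is W ⇒ L
n=5: can move to 0, which is L ⇒ W
n=6: can move to 4, which is L ⇒ W

6: W, 4: L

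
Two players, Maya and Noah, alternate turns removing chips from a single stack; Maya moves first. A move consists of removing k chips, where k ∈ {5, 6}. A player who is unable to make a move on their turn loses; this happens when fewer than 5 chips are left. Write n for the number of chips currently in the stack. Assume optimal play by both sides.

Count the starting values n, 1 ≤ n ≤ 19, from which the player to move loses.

Compute win/loss labels from the base case upward. A position with no move is L. Any other position is W if it can reach an L in one move, else L.
n=0: no move → L
n=1: no move → L
n=2: no move → L
n=3: no move → L
n=4: no move → L
n=5: reaches L-position 0 → W
n=6: reaches L-position 1 → W
n=7: reaches L-position 2 → W
n=8: reaches L-position 3 → W
n=9: reaches L-position 4 → W
n=10: reaches L-position 4 → W
n=11: only reaches 6(W), 5(W), all W → L
n=12: only reaches 7(W), 6(W), all W → L
n=13: only reaches 8(W), 7(W), all W → L
n=14: only reaches 9(W), 8(W), all W → L
n=15: only reaches 10(W), 9(W), all W → L
n=16: reaches L-position 11 → W
n=17: reaches L-position 12 → W
n=18: reaches L-position 13 → W
n=19: reaches L-position 14 → W
L entries with 1 ≤ n ≤ 19 (n=0 is outside the asked range and is not counted): n = 1, 2, 3, 4, 11, 12, 13, 14, 15; that makes 9.

9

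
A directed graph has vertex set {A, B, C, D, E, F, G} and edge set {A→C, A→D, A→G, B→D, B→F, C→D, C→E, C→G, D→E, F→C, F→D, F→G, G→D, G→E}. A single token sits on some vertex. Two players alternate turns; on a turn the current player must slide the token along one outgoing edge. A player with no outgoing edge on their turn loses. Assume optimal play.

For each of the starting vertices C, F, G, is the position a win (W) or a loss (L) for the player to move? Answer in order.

C: W, F: L, G: W

Label each position W (a win for the player to move) or L (a loss). A position with no legal move is L; any other position is W exactly when some move reaches an L, and L when every move reaches a W.
Every edge goes from a vertex to one that appears earlier in the order E, D, G, C, A, F, B, so processing vertices in that order labels each vertex after all of its successors.
E: no outgoing edge → L
D: W (go to E, an L position)
G: W (go to E, an L position)
C: W (go to E, an L position)
A: L (options C(W), G(W), D(W) are all W)
F: L (options C(W), G(W), D(W) are all W)
B: W (go to F, an L position)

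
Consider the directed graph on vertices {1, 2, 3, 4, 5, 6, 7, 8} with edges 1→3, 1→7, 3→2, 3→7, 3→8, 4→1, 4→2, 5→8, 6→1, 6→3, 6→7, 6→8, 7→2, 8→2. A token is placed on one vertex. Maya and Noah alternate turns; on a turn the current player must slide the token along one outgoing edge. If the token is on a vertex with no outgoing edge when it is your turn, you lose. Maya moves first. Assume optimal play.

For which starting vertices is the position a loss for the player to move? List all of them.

1, 2, 5

Use the standard recursion: the mover loses at a terminal position; elsewhere, the mover wins exactly when some move hands the opponent an L position.
Every edge goes from a vertex to one that appears earlier in the order 2, 8, 7, 3, 1, 4, 5, 6, so processing vertices in that order labels each vertex after all of its successors.
2: no outgoing edge → L
8: can move to 2, which is L ⇒ W
7: can move to 2, which is L ⇒ W
3: can move to 2, which is L ⇒ W
1: moves to 3(W), 7(W); every one is W ⇒ L
4: can move to 1, which is L ⇒ W
5: the only move is to 8(W), a W ⇒ L
6: can move to 1, which is L ⇒ W
Reading off the rows marked L gives the requested list; there are 3 such vertices.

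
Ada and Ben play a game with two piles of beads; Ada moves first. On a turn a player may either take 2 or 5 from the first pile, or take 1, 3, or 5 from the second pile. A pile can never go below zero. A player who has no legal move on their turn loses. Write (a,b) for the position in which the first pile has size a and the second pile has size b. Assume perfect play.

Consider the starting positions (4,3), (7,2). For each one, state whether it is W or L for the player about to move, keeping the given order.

Compute win/loss labels from the base case upward. A position with no move is L. Any other position is W if it can reach an L in one move, else L.
No move ever increases a pile, so every position that can arise here has a ≤ 7 and b ≤ 3; it is enough to label the cells with 0 ≤ a ≤ 7 and 0 ≤ b ≤ 3.
Every move lowers a or b (never raises either), so fill the grid row by row in increasing a, and left to right within a row: each cell's successors are then already labelled.
      b=0  b=1  b=2  b=3
a=0:    L    W    L    W
a=1:    L    W    L    W
a=2:    W    L    W    L
a=3:    W    L    W    L
a=4:    L    W    L    W
a=5:    W    W    W    W
a=6:    W    L    W    L
a=7:    L    W    L    W
Cells with no legal move (terminal, hence L): (0,0), (1,0).
The remaining L cells, each justified by listing all of its moves:
(0,2): only reaches (0,1)(W), which is W → L
(1,2): only reaches (1,1)(W), which is W → L
(2,1): only reaches (0,1)(W), (2,0)(W), all W → L
(2,3): only reaches (0,3)(W), (2,2)(W), (2,0)(W), all W → L
(3,1): only reaches (1,1)(W), (3,0)(W), all W → L
(3,3): only reaches (1,3)(W), (3,2)(W), (3,0)(W), all W → L
(4,0): only reaches (2,0)(W), which is W → L
(4,2): only reaches (2,2)(W), (4,1)(W), all W → L
(6,1): only reaches (4,1)(W), (1,1)(W), (6,0)(W), all W → L
(6,3): only reaches (4,3)(W), (1,3)(W), (6,2)(W), (6,0)(W), all W → L
(7,0): only reaches (5,0)(W), (2,0)(W), all W → L
(7,2): only reaches (5,2)(W), (2,2)(W), (7,1)(W), all W → L
Every other cell has at least one move into one of the L cells above, so it is W.
(4,3): the move to (2,3) reaches an L cell, so W
(7,2): one of the L cells justified above, so L

(4,3): W, (7,2): L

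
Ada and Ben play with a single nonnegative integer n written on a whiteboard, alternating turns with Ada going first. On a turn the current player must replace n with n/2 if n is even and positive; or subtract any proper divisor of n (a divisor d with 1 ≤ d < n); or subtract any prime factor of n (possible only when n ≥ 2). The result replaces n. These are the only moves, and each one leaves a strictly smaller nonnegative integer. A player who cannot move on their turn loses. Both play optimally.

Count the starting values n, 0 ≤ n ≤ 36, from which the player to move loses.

9

Use the standard recursion: the mover loses at a terminal position; elsewhere, the mover wins exactly when some move hands the opponent an L position.
n=0: no move → L
n=1: no move → L
n=2: can move to 0, which is L ⇒ W
n=3: can move to 0, which is L ⇒ W
n=4: moves to 2(W), 3(W); every one is W ⇒ L
n=5: can move to 0, which is L ⇒ W
n=6: can move to 4, which is L ⇒ W
n=7: can move to 0, which is L ⇒ W
n=8: can move to 4, which is L ⇒ W
n=9: moves to 6(W), 8(W); every one is W ⇒ L
n=10: can move to 9, which is L ⇒ W
n=11: can move to 0, which is L ⇒ W
n=12: can move to 9, which is L ⇒ W
n=13: can move to 0, which is L ⇒ W
n=14: moves to 7(W), 12(W), 13(W); every one is W ⇒ L
n=15: can move to 14, which is L ⇒ W
n=16: can move to 14, which is L ⇒ W
n=17: can move to 0, which is L ⇒ W
n=18: can move to 9, which is L ⇒ W
n=19: can move to 0, which is L ⇒ W
n=20: moves to 10(W), 15(W), 16(W), 18(W), 19(W); every one is W ⇒ L
n=21: can move to 14, which is L ⇒ W
n=22: can move to 20, which is L ⇒ W
n=23: can move to 0, which is L ⇒ W
n=24: can move to 20, which is L ⇒ W
n=25: can move to 20, which is L ⇒ W
n=26: moves to 13(W), 24(W), 25(W); every one is W ⇒ L
n=27: can move to 26, which is L ⇒ W
n=28: can move to 14, which is L ⇒ W
n=29: can move to 0, which is L ⇒ W
n=30: can move to 20, which is L ⇒ W
n=31: can move to 0, which is L ⇒ W
n=32: moves to 16(W), 24(W), 28(W), 30(W), 31(W); every one is W ⇒ L
n=33: can move to 32, which is L ⇒ W
n=34: can move to 32, which is L ⇒ W
n=35: moves to 28(W), 30(W), 34(W); every one is W ⇒ L
n=36: can move to 32, which is L ⇒ W
L entries with 0 ≤ n ≤ 36: n = 0, 1, 4, 9, 14, 20, 26, 32, 35; that makes 9.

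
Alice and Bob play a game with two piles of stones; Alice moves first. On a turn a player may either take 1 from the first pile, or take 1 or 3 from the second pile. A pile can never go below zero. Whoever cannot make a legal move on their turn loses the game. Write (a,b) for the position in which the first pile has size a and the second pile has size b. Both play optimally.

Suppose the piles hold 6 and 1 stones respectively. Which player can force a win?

Compute win/loss labels from the base case upward. A position with no move is L. Any other position is W if it can reach an L in one move, else L.
No move ever increases a pile, so every position that can arise here has a ≤ 6 and b ≤ 1; it is enough to label the cells with 0 ≤ a ≤ 6 and 0 ≤ b ≤ 1.
Every move lowers a or b (never raises either), so fill the grid row by row in increasing a, and left to right within a row: each cell's successors are then already labelled.
      b=0  b=1
a=0:    L    W
a=1:    W    L
a=2:    L    W
a=3:    W    L
a=4:    L    W
a=5:    W    L
a=6:    L    W
Cells with no legal move (terminal, hence L): (0,0).
The remaining L cells, each justified by listing all of its moves:
(1,1): only reaches (0,1)(W), (1,0)(W), all W → L
(2,0): only reaches (1,0)(W), which is W → L
(3,1): only reaches (2,1)(W), (3,0)(W), all W → L
(4,0): only reaches (3,0)(W), which is W → L
(5,1): only reaches (4,1)(W), (5,0)(W), all W → L
(6,0): only reaches (5,0)(W), which is W → L
Every other cell has at least one move into one of the L cells above, so it is W.
The starting position (6,1) is W: Alice should move to (5,1), handing over an L position.

Alice wins.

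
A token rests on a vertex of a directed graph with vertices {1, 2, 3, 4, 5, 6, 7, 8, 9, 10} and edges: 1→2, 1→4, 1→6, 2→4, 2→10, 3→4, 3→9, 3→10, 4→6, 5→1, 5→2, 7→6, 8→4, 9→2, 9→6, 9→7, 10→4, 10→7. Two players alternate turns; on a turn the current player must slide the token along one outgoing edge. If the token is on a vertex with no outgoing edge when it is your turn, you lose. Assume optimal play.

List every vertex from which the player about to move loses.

5, 6, 8, 10

Use the standard recursion: the mover loses at a terminal position; elsewhere, the mover wins exactly when some move hands the opponent an L position.
Every edge goes from a vertex to one that appears earlier in the order 6, 4, 7, 10, 2, 1, 5, 9, 3, 8, so processing vertices in that order labels each vertex after all of its successors.
6: no outgoing edge → L
4: W (go to 6, an L position)
7: W (go to 6, an L position)
10: L (options 7(W), 4(W) are all W)
2: W (go to 10, an L position)
1: W (go to 6, an L position)
5: L (options 1(W), 2(W) are all W)
9: W (go to 6, an L position)
3: W (go to 10, an L position)
8: L (sole option 4(W) is W)
The losing starting vertices are exactly the entries labelled L in this table (4 of them).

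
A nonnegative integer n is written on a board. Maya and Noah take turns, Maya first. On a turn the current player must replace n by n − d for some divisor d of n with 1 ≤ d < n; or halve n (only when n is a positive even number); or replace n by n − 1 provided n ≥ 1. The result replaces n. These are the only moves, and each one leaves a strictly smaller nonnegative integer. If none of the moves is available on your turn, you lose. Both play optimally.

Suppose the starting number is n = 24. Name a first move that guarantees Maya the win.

Move to 21.

Positions with no move are L. A position that does have a move is losing for the player to move precisely when every available move leads to a winning position for the opponent. Fill in the labels:
n=0: no move → L
n=1: reaches L-position 0 → W
n=2: only reaches 1(W), which is W → L
n=3: reaches L-position 2 → W
n=4: reaches L-position 2 → W
n=5: only reaches 4(W), which is W → L
n=6: reaches L-position 5 → W
n=7: only reaches 6(W), which is W → L
n=8: reaches L-position 7 → W
n=9: only reaches 6(W), 8(W), all W → L
n=10: reaches L-position 5 → W
n=11: only reaches 10(W), which is W → L
n=12: reaches L-position 9 → W
n=13: only reaches 12(W), which is W → L
n=14: reaches L-position 7 → W
n=15: only reaches 10(W), 12(W), 14(W), all W → L
n=16: reaches L-position 15 → W
n=17: only reaches 16(W), which is W → L
n=18: reaches L-position 9 → W
n=19: only reaches 18(W), which is W → L
n=20: reaches L-position 15 → W
n=21: only reaches 14(W), 18(W), 20(W), all W → L
n=22: reaches L-position 11 → W
n=23: only reaches 22(W), which is W → L
n=24: reaches L-position 21 → W
From 24, the L positions reachable in one move are: 21, 23. Any move reaching one of these is winning.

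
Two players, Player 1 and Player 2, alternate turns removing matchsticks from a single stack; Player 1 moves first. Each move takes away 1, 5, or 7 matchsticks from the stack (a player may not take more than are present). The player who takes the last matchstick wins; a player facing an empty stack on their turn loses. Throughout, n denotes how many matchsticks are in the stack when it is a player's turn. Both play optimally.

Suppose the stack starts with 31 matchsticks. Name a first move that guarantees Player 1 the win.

Work bottom-up. With no move the player to move loses. Otherwise the position is W if at least one move leads to an L position for the opponent, and L if every move leads to a W.
n=0: no move → L
n=1: reaches L-position 0 → W
n=2: only reaches 1(W), which is W → L
n=3: reaches L-position 2 → W
n=4: only reaches 3(W), which is W → L
n=5: reaches L-position 4 → W
n=6: only reaches 5(W), 1(W), all W → L
n=7: reaches L-position 6 → W
n=8: only reaches 7(W), 3(W), 1(W), all W → L
n=9: reaches L-position 8 → W
n=10: only reaches 9(W), 5(W), 3(W), all W → L
n=11: reaches L-position 10 → W
n=12: only reaches 11(W), 7(W), 5(W), all W → L
n=13: reaches L-position 12 → W
n=14: only reaches 13(W), 9(W), 7(W), all W → L
n=15: reaches L-position 14 → W
n=16: only reaches 15(W), 11(W), 9(W), all W → L
n=17: reaches L-position 16 → W
n=18: only reaches 17(W), 13(W), 11(W), all W → L
n=19: reaches L-position 18 → W
n=20: only reaches 19(W), 15(W), 13(W), all W → L
n=21: reaches L-position 20 → W
n=22: only reaches 21(W), 17(W), 15(W), all W → L
n=23: reaches L-position 22 → W
n=24: only reaches 23(W), 19(W), 17(W), all W → L
n=25: reaches L-position 24 → W
n=26: only reaches 25(W), 21(W), 19(W), all W → L
n=27: reaches L-position 26 → W
n=28: only reaches 27(W), 23(W), 21(W), all W → L
n=29: reaches L-position 28 → W
n=30: only reaches 29(W), 25(W), 23(W), all W → L
n=31: reaches L-position 30 → W
From 31, the L positions reachable in one move are: 30, 26, 24. Any move reaching one of these is winning.

Remove 1, leaving 30.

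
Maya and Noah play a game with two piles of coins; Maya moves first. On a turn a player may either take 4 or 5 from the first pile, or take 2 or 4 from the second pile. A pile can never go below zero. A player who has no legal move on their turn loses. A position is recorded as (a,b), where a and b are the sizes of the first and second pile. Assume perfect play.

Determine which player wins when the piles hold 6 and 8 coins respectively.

Build the W/L table. Terminal = L. A non-terminal position is W if it has a move to some L; otherwise it is L.
No move ever increases a pile, so every position that can arise here has a ≤ 6 and b ≤ 8; it is enough to label the cells with 0 ≤ a ≤ 6 and 0 ≤ b ≤ 8.
Every move lowers a or b (never raises either), so fill the grid row by row in increasing a, and left to right within a row: each cell's successors are then already labelled.
      b=0  b=1  b=2  b=3  b=4  b=5  b=6  b=7  b=8
a=0:    L    L    W    W    W    W    L    L    W
a=1:    L    L    W    W    W    W    L    L    W
a=2:    L    L    W    W    W    W    L    L    W
a=3:    L    L    W    W    W    W    L    L    W
a=4:    W    W    L    L    W    W    W    W    L
a=5:    W    W    L    L    W    W    W    W    L
a=6:    W    W    L    L    W    W    W    W    L
Cells with no legal move (terminal, hence L): (0,0), (0,1), (1,0), (1,1), (2,0), (2,1), (3,0), (3,1).
The remaining L cells, each justified by listing all of its moves:
(0,6): moves to (0,4)(W), (0,2)(W); every one is W ⇒ L
(0,7): moves to (0,5)(W), (0,3)(W); every one is W ⇒ L
(1,6): moves to (1,4)(W), (1,2)(W); every one is W ⇒ L
(1,7): moves to (1,5)(W), (1,3)(W); every one is W ⇒ L
(2,6): moves to (2,4)(W), (2,2)(W); every one is W ⇒ L
(2,7): moves to (2,5)(W), (2,3)(W); every one is W ⇒ L
(3,6): moves to (3,4)(W), (3,2)(W); every one is W ⇒ L
(3,7): moves to (3,5)(W), (3,3)(W); every one is W ⇒ L
(4,2): moves to (0,2)(W), (4,0)(W); every one is W ⇒ L
(4,3): moves to (0,3)(W), (4,1)(W); every one is W ⇒ L
(4,8): moves to (0,8)(W), (4,6)(W), (4,4)(W); every one is W ⇒ L
(5,2): moves to (1,2)(W), (0,2)(W), (5,0)(W); every one is W ⇒ L
(5,3): moves to (1,3)(W), (0,3)(W), (5,1)(W); every one is W ⇒ L
(5,8): moves to (1,8)(W), (0,8)(W), (5,6)(W), (5,4)(W); every one is W ⇒ L
(6,2): moves to (2,2)(W), (1,2)(W), (6,0)(W); every one is W ⇒ L
(6,3): moves to (2,3)(W), (1,3)(W), (6,1)(W); every one is W ⇒ L
(6,8): moves to (2,8)(W), (1,8)(W), (6,6)(W), (6,4)(W); every one is W ⇒ L
Every other cell has at least one move into one of the L cells above, so it is W.
Every move from (6,8) reaches a W position, so the mover loses.

Noah wins.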